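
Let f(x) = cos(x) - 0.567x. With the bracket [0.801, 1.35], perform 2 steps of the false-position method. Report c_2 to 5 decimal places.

0.98032

f(0.801000) = 0.241822, f(1.350000) = -0.546443
step 1: c = 0.969421, f(c) = 0.016116 > 0 → new bracket [0.969421, 1.350000]
step 2: c = 0.980323, f(c) = 0.000911 > 0 → new bracket [0.980323, 1.350000]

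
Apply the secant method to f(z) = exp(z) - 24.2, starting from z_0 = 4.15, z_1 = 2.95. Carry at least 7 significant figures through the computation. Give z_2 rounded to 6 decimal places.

3.087900

Secant update: z_(k+1) = z_k − f(z_k)·(z_k − z_(k-1))/(f(z_k) − f(z_(k-1))).
f(z_0) = 39.234000, f(z_1) = -5.094046
z_2 = 2.950000 - (-5.094046)·(2.950000 - 4.150000)/(-5.094046 - (39.234000)) = 3.087900; f(z_2) = -2.269017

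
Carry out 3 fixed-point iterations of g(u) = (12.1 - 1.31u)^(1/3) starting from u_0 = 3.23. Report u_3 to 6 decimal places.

u_1 = g(3.230000) = 1.988998
u_2 = g(1.988998) = 2.117497
u_3 = g(2.117497) = 2.104908

2.104908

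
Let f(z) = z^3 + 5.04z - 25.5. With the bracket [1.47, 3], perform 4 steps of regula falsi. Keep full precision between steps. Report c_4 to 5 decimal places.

f(1.470000) = -14.914677, f(3.000000) = 16.620000
step 1: c = 2.193631, f(c) = -3.888319 < 0 → new bracket [2.193631, 3.000000]
step 2: c = 2.346516, f(c) = -0.753322 < 0 → new bracket [2.346516, 3.000000]
step 3: c = 2.374852, f(c) = -0.136776 < 0 → new bracket [2.374852, 3.000000]
step 4: c = 2.379954, f(c) = -0.024536 < 0 → new bracket [2.379954, 3.000000]

2.37995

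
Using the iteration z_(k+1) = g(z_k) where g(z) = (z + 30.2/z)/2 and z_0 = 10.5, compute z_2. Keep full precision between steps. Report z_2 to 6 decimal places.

z_1 = g(10.500000) = 6.688095
z_2 = g(6.688095) = 5.601791

5.601791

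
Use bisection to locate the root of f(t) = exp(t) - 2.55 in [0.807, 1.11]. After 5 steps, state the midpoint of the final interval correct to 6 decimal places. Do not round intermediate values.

0.934828

f(0.807000) = -0.308826, f(1.110000) = 0.484358 (opposite signs)
step 1: m = 0.958500, f(m) = 0.057782 > 0 → root in [0.807000, 0.958500]
step 2: m = 0.882750, f(m) = -0.132461 < 0 → root in [0.882750, 0.958500]
step 3: m = 0.920625, f(m) = -0.039141 < 0 → root in [0.920625, 0.958500]
step 4: m = 0.939563, f(m) = 0.008862 > 0 → root in [0.920625, 0.939563]
step 5: m = 0.930094, f(m) = -0.015253 < 0 → root in [0.930094, 0.939563]
Midpoint of [0.930094, 0.939563] = 0.934828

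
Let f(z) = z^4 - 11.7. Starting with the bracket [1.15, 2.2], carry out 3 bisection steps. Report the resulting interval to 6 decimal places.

[1.806250, 1.937500]

f(1.150000) = -9.950994, f(2.200000) = 11.725600 (opposite signs)
step 1: m = 1.675000, f(m) = -3.828468 < 0 → root in [1.675000, 2.200000]
step 2: m = 1.937500, f(m) = 2.391812 > 0 → root in [1.675000, 1.937500]
step 3: m = 1.806250, f(m) = -1.055839 < 0 → root in [1.806250, 1.937500]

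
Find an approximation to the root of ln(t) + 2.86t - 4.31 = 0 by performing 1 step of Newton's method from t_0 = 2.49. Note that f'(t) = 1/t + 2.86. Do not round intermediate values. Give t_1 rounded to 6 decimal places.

Newton update: t ← t − f(t)/f'(t).
t_0 = 2.490000: f = 3.723683, f' = 3.261606 → t_1 = 2.490000 - (3.723683)/(3.261606) = 1.348329

1.348329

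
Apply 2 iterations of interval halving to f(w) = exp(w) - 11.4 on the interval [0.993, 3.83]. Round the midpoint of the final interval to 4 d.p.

f(0.993000) = -8.700680, f(3.830000) = 34.662538 (opposite signs)
step 1: m = 2.411500, f(m) = -0.249325 < 0 → root in [2.411500, 3.830000]
step 2: m = 3.120750, f(m) = 11.263371 > 0 → root in [2.411500, 3.120750]
Midpoint of [2.411500, 3.120750] = 2.766125

2.7661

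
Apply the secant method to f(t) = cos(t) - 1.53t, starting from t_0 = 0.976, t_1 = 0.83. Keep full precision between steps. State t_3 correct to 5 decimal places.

0.55624

Secant update: t_(k+1) = t_k − f(t_k)·(t_k − t_(k-1))/(f(t_k) − f(t_(k-1))).
f(t_0) = -0.932940, f(t_1) = -0.595024
t_2 = 0.830000 - (-0.595024)·(0.830000 - 0.976000)/(-0.595024 - (-0.932940)) = 0.572914; f(t_2) = -0.036233
t_3 = 0.572914 - (-0.036233)·(0.572914 - 0.830000)/(-0.036233 - (-0.595024)) = 0.556244; f(t_3) = -0.001809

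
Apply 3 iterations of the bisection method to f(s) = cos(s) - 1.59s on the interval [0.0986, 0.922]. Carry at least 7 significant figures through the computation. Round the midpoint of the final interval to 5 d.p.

f(0.098600) = 0.838369, f(0.922000) = -0.861752 (opposite signs)
step 1: m = 0.510300, f(m) = 0.061221 > 0 → root in [0.510300, 0.922000]
step 2: m = 0.716150, f(m) = -0.384340 < 0 → root in [0.510300, 0.716150]
step 3: m = 0.613225, f(m) = -0.157231 < 0 → root in [0.510300, 0.613225]
Midpoint of [0.510300, 0.613225] = 0.561762

0.56176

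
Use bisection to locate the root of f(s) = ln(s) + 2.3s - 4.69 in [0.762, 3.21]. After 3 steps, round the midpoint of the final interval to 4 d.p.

1.8330

f(0.762000) = -3.209209, f(3.210000) = 3.859271 (opposite signs)
step 1: m = 1.986000, f(m) = 0.563923 > 0 → root in [0.762000, 1.986000]
step 2: m = 1.374000, f(m) = -1.212074 < 0 → root in [1.374000, 1.986000]
step 3: m = 1.680000, f(m) = -0.307206 < 0 → root in [1.680000, 1.986000]
Midpoint of [1.680000, 1.986000] = 1.833000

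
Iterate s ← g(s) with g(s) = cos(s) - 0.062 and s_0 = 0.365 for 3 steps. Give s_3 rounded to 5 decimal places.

s_1 = g(0.365000) = 0.872124
s_2 = g(0.872124) = 0.581202
s_3 = g(0.581202) = 0.773803

0.77380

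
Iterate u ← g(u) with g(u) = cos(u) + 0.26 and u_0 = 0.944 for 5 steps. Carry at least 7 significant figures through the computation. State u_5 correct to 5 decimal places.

u_1 = g(0.944000) = 0.846553
u_2 = g(0.846553) = 0.922569
u_3 = g(0.922569) = 0.863774
u_4 = g(0.863774) = 0.909572
u_5 = g(0.909572) = 0.874083

0.87408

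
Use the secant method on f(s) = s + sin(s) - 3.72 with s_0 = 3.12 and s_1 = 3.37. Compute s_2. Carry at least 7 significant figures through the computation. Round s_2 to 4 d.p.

Secant update: s_(k+1) = s_k − f(s_k)·(s_k − s_(k-1))/(f(s_k) − f(s_(k-1))).
f(s_0) = -0.578409, f(s_1) = -0.576427
s_2 = 3.370000 - (-0.576427)·(3.370000 - 3.120000)/(-0.576427 - (-0.578409)) = 76.059255; f(s_2) = 72.953187

76.0593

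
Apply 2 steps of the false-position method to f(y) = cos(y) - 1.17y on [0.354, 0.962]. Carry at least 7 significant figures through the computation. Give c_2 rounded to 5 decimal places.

False-position update: c = (a·f(b) − b·f(a))/(f(b) − f(a)); replace the endpoint whose sign matches f(c).
f(0.354000) = 0.523814, f(0.962000) = -0.553660
step 1: c = 0.649579, f(c) = 0.036331 > 0 → new bracket [0.649579, 0.962000]
step 2: c = 0.668818, f(c) = 0.002039 > 0 → new bracket [0.668818, 0.962000]

0.66882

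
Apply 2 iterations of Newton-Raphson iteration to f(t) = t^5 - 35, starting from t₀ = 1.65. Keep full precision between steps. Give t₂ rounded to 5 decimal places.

2.07777

Newton update: t ← t − f(t)/f'(t).
f'(t) = 5t⁴
t_0 = 1.650000: f = -22.770190, f' = 37.060031 → t_1 = 1.650000 - (-22.770190)/(37.060031) = 2.264414
t_1 = 2.264414: f = 24.535888, f' = 131.459832 → t_2 = 2.264414 - (24.535888)/(131.459832) = 2.077772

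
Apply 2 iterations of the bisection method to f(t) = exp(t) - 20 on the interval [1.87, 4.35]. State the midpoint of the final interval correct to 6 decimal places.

f(1.870000) = -13.511704, f(4.350000) = 57.478463 (opposite signs)
step 1: m = 3.110000, f(m) = 2.421044 > 0 → root in [1.870000, 3.110000]
step 2: m = 2.490000, f(m) = -7.938724 < 0 → root in [2.490000, 3.110000]
Midpoint of [2.490000, 3.110000] = 2.800000

2.800000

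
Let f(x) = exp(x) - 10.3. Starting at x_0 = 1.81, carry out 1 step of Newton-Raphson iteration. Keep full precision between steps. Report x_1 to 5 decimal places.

f'(x) = exp(x)
x_0 = 1.810000: f = -4.189553, f' = 6.110447 → x_1 = 1.810000 - (-4.189553)/(6.110447) = 2.495638

2.49564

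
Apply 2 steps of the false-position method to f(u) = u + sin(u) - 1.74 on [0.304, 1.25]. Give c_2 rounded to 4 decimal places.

0.9403

f(0.304000) = -1.136661, f(1.250000) = 0.458985
step 1: c = 0.977885, f(c) = 0.067202 > 0 → new bracket [0.304000, 0.977885]
step 2: c = 0.940267, f(c) = 0.007983 > 0 → new bracket [0.304000, 0.940267]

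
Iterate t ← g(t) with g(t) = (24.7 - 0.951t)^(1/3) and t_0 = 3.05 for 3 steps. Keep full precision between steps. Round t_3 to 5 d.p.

t_1 = g(3.050000) = 2.793499
t_2 = g(2.793499) = 2.803880
t_3 = g(2.803880) = 2.803461

2.80346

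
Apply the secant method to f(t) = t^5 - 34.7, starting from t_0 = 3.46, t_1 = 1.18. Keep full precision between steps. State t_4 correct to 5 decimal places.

f(t_0) = 461.184455, f(t_1) = -32.412242
t_2 = 1.180000 - (-32.412242)·(1.180000 - 3.460000)/(-32.412242 - (461.184455)) = 1.329717; f(t_2) = -30.542843
t_3 = 1.329717 - (-30.542843)·(1.329717 - 1.180000)/(-30.542843 - (-32.412242)) = 3.775845; f(t_3) = 732.786246
t_4 = 3.775845 - (732.786246)·(3.775845 - 1.329717)/(732.786246 - (-30.542843)) = 1.427593; f(t_4) = -28.770439

1.42759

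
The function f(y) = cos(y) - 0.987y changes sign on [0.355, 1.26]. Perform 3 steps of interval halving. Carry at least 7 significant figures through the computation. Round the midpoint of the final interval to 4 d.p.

0.7509

f(0.355000) = 0.587261, f(1.260000) = -0.937803 (opposite signs)
step 1: m = 0.807500, f(m) = -0.105696 < 0 → root in [0.355000, 0.807500]
step 2: m = 0.581250, f(m) = 0.262083 > 0 → root in [0.581250, 0.807500]
step 3: m = 0.694375, f(m) = 0.083106 > 0 → root in [0.694375, 0.807500]
Midpoint of [0.694375, 0.807500] = 0.750938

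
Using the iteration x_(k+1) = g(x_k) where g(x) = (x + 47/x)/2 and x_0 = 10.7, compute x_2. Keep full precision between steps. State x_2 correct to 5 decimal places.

6.88726

x_1 = g(10.700000) = 7.546262
x_2 = g(7.546262) = 6.887256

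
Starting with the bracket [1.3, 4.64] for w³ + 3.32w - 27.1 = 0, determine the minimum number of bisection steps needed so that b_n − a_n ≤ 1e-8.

29

Initial width b − a = 4.64 − 1.3 = 3.340000.
After n steps the width is (b−a)/2^n; need (b−a)/2^n ≤ 1e-8.
So n ≥ log₂(3.340000/1e-8) = log₂(334000000.0000) ≈ 28.3153.
Hence n = 29.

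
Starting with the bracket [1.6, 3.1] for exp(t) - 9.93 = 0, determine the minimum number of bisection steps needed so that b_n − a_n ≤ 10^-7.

24

Initial width b − a = 3.1 − 1.6 = 1.500000.
After n steps the width is (b−a)/2^n; need (b−a)/2^n ≤ 10^-7.
So n ≥ log₂(1.500000/10^-7) = log₂(15000000.0000) ≈ 23.8385.
Hence n = 24.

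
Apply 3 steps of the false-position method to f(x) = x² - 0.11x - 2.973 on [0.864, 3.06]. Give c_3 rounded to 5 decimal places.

f(0.864000) = -2.321544, f(3.060000) = 6.054000
step 1: c = 1.472690, f(c) = -0.966180 < 0 → new bracket [1.472690, 3.060000]
step 2: c = 1.691150, f(c) = -0.299039 < 0 → new bracket [1.691150, 3.060000]
step 3: c = 1.755582, f(c) = -0.084046 < 0 → new bracket [1.755582, 3.060000]

1.75558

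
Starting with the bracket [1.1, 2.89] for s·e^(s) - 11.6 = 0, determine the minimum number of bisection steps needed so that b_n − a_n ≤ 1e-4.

Initial width b − a = 2.89 − 1.1 = 1.790000.
After n steps the width is (b−a)/2^n; need (b−a)/2^n ≤ 1e-4.
So n ≥ log₂(1.790000/1e-4) = log₂(17900.0000) ≈ 14.1277.
Hence n = 15.

15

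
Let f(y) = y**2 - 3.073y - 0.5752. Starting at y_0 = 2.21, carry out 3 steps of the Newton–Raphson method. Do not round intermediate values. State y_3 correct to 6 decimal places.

Newton update: y ← y − f(y)/f'(y).
f'(y) = 2y - 3.073
y_0 = 2.210000: f = -2.482430, f' = 1.347000 → y_1 = 2.210000 - (-2.482430)/(1.347000) = 4.052932
y_1 = 4.052932: f = 3.396400, f' = 5.032865 → y_2 = 4.052932 - (3.396400)/(5.032865) = 3.378088
y_2 = 3.378088: f = 0.455415, f' = 3.683176 → y_3 = 3.378088 - (0.455415)/(3.683176) = 3.254441

3.254441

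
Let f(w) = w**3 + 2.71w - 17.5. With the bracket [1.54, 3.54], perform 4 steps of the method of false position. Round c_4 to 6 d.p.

False-position update: c = (a·f(b) − b·f(a))/(f(b) − f(a)); replace the endpoint whose sign matches f(c).
f(1.540000) = -9.674336, f(3.540000) = 36.455264
step 1: c = 1.959442, f(c) = -4.666811 < 0 → new bracket [1.959442, 3.540000]
step 2: c = 2.138814, f(c) = -1.919755 < 0 → new bracket [2.138814, 3.540000]
step 3: c = 2.208910, f(c) = -0.735956 < 0 → new bracket [2.208910, 3.540000]
step 4: c = 2.235250, f(c) = -0.274395 < 0 → new bracket [2.235250, 3.540000]

2.235250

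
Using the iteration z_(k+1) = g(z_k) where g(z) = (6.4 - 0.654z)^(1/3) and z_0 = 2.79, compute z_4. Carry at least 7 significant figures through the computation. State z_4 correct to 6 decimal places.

z_1 = g(2.790000) = 1.660126
z_2 = g(1.660126) = 1.745078
z_3 = g(1.745078) = 1.738975
z_4 = g(1.738975) = 1.739415

1.739415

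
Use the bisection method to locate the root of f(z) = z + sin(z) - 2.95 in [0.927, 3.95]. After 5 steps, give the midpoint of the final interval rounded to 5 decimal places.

2.10786

f(0.927000) = -1.223177, f(3.950000) = 0.276812 (opposite signs)
step 1: m = 2.438500, f(m) = 0.135080 > 0 → root in [0.927000, 2.438500]
step 2: m = 1.682750, f(m) = -0.273510 < 0 → root in [1.682750, 2.438500]
step 3: m = 2.060625, f(m) = -0.006962 < 0 → root in [2.060625, 2.438500]
step 4: m = 2.249563, f(m) = 0.077910 > 0 → root in [2.060625, 2.249563]
step 5: m = 2.155094, f(m) = 0.039194 > 0 → root in [2.060625, 2.155094]
Midpoint of [2.060625, 2.155094] = 2.107859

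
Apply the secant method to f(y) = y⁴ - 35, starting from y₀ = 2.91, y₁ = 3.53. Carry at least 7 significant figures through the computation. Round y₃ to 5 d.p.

2.52574

Secant update: y_(k+1) = y_k − f(y_k)·(y_k − y_(k-1))/(f(y_k) − f(y_(k-1))).
f(y_0) = 36.708718, f(y_1) = 120.274029
y_2 = 3.530000 - (120.274029)·(3.530000 - 2.910000)/(120.274029 - (36.708718)) = 2.637645; f(y_2) = 13.402253
y_3 = 2.637645 - (13.402253)·(2.637645 - 3.530000)/(13.402253 - (120.274029)) = 2.525740; f(y_3) = 5.696240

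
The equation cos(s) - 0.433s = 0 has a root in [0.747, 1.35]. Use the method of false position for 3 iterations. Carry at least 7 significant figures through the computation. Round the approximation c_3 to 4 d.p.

f(0.747000) = 0.410279, f(1.350000) = -0.365543
step 1: c = 1.065885, f(c) = 0.022201 > 0 → new bracket [1.065885, 1.350000]
step 2: c = 1.082153, f(c) = 0.000856 > 0 → new bracket [1.082153, 1.350000]
step 3: c = 1.082779, f(c) = 0.000032 > 0 → new bracket [1.082779, 1.350000]

1.0828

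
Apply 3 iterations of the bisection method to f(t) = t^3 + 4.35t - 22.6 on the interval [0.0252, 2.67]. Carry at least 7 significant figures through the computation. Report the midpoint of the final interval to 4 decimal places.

2.1741

f(0.025200) = -22.490364, f(2.670000) = 8.048663 (opposite signs)
step 1: m = 1.347600, f(m) = -14.290664 < 0 → root in [1.347600, 2.670000]
step 2: m = 2.008800, f(m) = -5.755655 < 0 → root in [2.008800, 2.670000]
step 3: m = 2.339400, f(m) = 0.379440 > 0 → root in [2.008800, 2.339400]
Midpoint of [2.008800, 2.339400] = 2.174100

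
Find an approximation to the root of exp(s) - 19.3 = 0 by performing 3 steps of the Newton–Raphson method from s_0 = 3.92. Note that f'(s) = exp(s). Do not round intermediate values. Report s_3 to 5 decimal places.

2.96146

Newton update: s ← s − f(s)/f'(s).
s_0 = 3.920000: f = 31.100445, f' = 50.400445 → s_1 = 3.920000 - (31.100445)/(50.400445) = 3.302933
s_1 = 3.302933: f = 7.892281, f' = 27.192281 → s_2 = 3.302933 - (7.892281)/(27.192281) = 3.012693
s_2 = 3.012693: f = 1.042115, f' = 20.342115 → s_3 = 3.012693 - (1.042115)/(20.342115) = 2.961464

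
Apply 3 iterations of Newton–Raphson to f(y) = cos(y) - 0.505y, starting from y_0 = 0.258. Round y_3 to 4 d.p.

Newton update: y ← y − f(y)/f'(y).
f'(y) = -sin(y) - 0.505
y_0 = 0.258000: f = 0.836612, f' = -0.760147 → y_1 = 0.258000 - (0.836612)/(-0.760147) = 1.358592
y_1 = 1.358592: f = -0.475474, f' = -1.482569 → y_2 = 1.358592 - (-0.475474)/(-1.482569) = 1.037883
y_2 = 1.037883: f = -0.016086, f' = -1.366330 → y_3 = 1.037883 - (-0.016086)/(-1.366330) = 1.026110

1.0261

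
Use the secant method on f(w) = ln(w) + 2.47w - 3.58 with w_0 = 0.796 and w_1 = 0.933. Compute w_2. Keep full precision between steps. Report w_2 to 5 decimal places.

1.30356

f(w_0) = -1.842036, f(w_1) = -1.344840
w_2 = 0.933000 - (-1.344840)·(0.933000 - 0.796000)/(-1.344840 - (-1.842036)) = 1.303564; f(w_2) = -0.095094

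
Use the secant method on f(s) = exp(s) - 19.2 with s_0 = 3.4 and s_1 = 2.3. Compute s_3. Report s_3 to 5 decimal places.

3.00996

f(s_0) = 10.764100, f(s_1) = -9.225818
s_2 = 2.300000 - (-9.225818)·(2.300000 - 3.400000)/(-9.225818 - (10.764100)) = 2.807676; f(s_2) = -2.628640
s_3 = 2.807676 - (-2.628640)·(2.807676 - 2.300000)/(-2.628640 - (-9.225818)) = 3.009959; f(s_3) = 1.086567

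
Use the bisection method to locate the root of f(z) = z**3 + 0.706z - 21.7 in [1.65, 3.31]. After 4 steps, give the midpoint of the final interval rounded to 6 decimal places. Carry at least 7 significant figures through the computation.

2.739375

f(1.650000) = -16.042975, f(3.310000) = 16.901551 (opposite signs)
step 1: m = 2.480000, f(m) = -4.696128 < 0 → root in [2.480000, 3.310000]
step 2: m = 2.895000, f(m) = 4.606937 > 0 → root in [2.480000, 2.895000]
step 3: m = 2.687500, f(m) = -0.391736 < 0 → root in [2.687500, 2.895000]
step 4: m = 2.791250, f(m) = 2.017465 > 0 → root in [2.687500, 2.791250]
Midpoint of [2.687500, 2.791250] = 2.739375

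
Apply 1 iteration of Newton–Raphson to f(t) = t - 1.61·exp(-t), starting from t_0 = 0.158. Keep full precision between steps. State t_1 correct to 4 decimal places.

0.6704

Newton update: t ← t − f(t)/f'(t).
f'(t) = 1 + 1.61·exp(-t)
t_0 = 0.158000: f = -1.216698, f' = 2.374698 → t_1 = 0.158000 - (-1.216698)/(2.374698) = 0.670359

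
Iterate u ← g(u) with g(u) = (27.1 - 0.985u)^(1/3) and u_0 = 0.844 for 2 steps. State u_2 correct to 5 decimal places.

u_1 = g(0.844000) = 2.972665
u_2 = g(2.972665) = 2.891371

2.89137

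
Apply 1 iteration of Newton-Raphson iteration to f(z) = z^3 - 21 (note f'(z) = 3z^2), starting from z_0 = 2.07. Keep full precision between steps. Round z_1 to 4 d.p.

3.0136

z_0 = 2.070000: f = -12.130257, f' = 12.854700 → z_1 = 2.070000 - (-12.130257)/(12.854700) = 3.013644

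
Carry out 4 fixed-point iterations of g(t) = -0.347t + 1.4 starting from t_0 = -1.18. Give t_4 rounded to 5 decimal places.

1.00717

t_1 = g(-1.180000) = 1.809460
t_2 = g(1.809460) = 0.772117
t_3 = g(0.772117) = 1.132075
t_4 = g(1.132075) = 1.007170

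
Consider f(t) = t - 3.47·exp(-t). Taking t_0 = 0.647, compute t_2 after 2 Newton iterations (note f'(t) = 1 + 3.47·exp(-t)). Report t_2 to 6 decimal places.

1.124653

t_0 = 0.647000: f = -1.169942, f' = 2.816942 → t_1 = 0.647000 - (-1.169942)/(2.816942) = 1.062323
t_1 = 1.062323: f = -0.137088, f' = 2.199412 → t_2 = 1.062323 - (-0.137088)/(2.199412) = 1.124653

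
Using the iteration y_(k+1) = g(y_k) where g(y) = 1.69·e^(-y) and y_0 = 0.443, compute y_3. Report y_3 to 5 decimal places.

y_1 = g(0.443000) = 1.085161
y_2 = g(1.085161) = 0.570962
y_3 = g(0.570962) = 0.954819

0.95482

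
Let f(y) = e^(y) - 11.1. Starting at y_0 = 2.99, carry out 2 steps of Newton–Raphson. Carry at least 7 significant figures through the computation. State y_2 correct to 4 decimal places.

2.4165

f'(y) = e^(y)
y_0 = 2.990000: f = 8.785682, f' = 19.885682 → y_1 = 2.990000 - (8.785682)/(19.885682) = 2.548191
y_1 = 2.548191: f = 1.683951, f' = 12.783951 → y_2 = 2.548191 - (1.683951)/(12.783951) = 2.416467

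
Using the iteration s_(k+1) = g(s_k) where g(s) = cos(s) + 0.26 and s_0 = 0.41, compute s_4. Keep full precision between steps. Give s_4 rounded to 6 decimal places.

s_1 = g(0.410000) = 1.177121
s_2 = g(1.177121) = 0.643585
s_3 = g(0.643585) = 1.059949
s_4 = g(1.059949) = 0.748916

0.748916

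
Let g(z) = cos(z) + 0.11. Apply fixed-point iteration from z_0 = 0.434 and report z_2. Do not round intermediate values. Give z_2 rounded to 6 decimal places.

0.635672

z_1 = g(0.434000) = 1.017291
z_2 = g(1.017291) = 0.635672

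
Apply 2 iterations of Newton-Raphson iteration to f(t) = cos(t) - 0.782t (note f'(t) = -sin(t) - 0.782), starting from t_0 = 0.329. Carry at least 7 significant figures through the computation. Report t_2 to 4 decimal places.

t_0 = 0.329000: f = 0.689088, f' = -1.105097 → t_1 = 0.329000 - (0.689088)/(-1.105097) = 0.952554
t_1 = 0.952554: f = -0.165294, f' = -1.596899 → t_2 = 0.952554 - (-0.165294)/(-1.596899) = 0.849045

0.8490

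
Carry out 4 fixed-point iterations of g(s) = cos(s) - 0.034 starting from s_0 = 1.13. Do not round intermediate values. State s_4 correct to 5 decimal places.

0.79387

s_1 = g(1.130000) = 0.392660
s_2 = g(0.392660) = 0.889895
s_3 = g(0.889895) = 0.595494
s_4 = g(0.595494) = 0.793872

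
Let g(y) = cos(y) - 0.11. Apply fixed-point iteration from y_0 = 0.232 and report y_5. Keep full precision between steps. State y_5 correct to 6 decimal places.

y_1 = g(0.232000) = 0.863208
y_2 = g(0.863208) = 0.540003
y_3 = g(0.540003) = 0.747707
y_4 = g(0.747707) = 0.623250
y_5 = g(0.623250) = 0.701986

0.701986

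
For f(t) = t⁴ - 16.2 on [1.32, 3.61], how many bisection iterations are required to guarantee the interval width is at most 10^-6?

22

Initial width b − a = 3.61 − 1.32 = 2.290000.
After n steps the width is (b−a)/2^n; need (b−a)/2^n ≤ 10^-6.
So n ≥ log₂(2.290000/10^-6) = log₂(2290000.0000) ≈ 21.1269.
Hence n = 22.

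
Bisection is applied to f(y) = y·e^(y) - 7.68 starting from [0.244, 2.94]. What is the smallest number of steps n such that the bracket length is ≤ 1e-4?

Initial width b − a = 2.94 − 0.244 = 2.696000.
After n steps the width is (b−a)/2^n; need (b−a)/2^n ≤ 1e-4.
So n ≥ log₂(2.696000/1e-4) = log₂(26960.0000) ≈ 14.7185.
Hence n = 15.

15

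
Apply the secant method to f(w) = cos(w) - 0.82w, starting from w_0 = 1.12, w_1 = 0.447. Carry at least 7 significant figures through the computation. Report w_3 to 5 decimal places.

f(w_0) = -0.482718, f(w_1) = 0.535208
w_2 = 0.447000 - (0.535208)·(0.447000 - 1.120000)/(0.535208 - (-0.482718)) = 0.800852; f(w_2) = 0.039397
w_3 = 0.800852 - (0.039397)·(0.800852 - 0.447000)/(0.039397 - (0.535208)) = 0.828969; f(w_3) = -0.004118

0.82897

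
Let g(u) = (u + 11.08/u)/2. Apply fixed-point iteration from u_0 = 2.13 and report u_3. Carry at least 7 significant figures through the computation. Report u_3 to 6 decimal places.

3.328699

u_1 = g(2.130000) = 3.665939
u_2 = g(3.665939) = 3.344178
u_3 = g(3.344178) = 3.328699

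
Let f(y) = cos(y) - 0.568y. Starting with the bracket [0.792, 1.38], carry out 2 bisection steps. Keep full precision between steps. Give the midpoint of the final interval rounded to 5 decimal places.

f(0.792000) = 0.252567, f(1.380000) = -0.594199 (opposite signs)
step 1: m = 1.086000, f(m) = -0.150820 < 0 → root in [0.792000, 1.086000]
step 2: m = 0.939000, f(m) = 0.057243 > 0 → root in [0.939000, 1.086000]
Midpoint of [0.939000, 1.086000] = 1.012500

1.01250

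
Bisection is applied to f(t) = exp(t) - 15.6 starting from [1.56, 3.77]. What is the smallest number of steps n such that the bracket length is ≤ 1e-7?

Initial width b − a = 3.77 − 1.56 = 2.210000.
After n steps the width is (b−a)/2^n; need (b−a)/2^n ≤ 1e-7.
So n ≥ log₂(2.210000/1e-7) = log₂(22100000.0000) ≈ 24.3975.
Hence n = 25.

25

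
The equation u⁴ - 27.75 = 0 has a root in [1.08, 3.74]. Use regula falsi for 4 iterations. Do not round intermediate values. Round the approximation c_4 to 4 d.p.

2.0664

False-position update: c = (a·f(b) − b·f(a))/(f(b) − f(a)); replace the endpoint whose sign matches f(c).
f(1.080000) = -26.389511, f(3.740000) = 167.902954
step 1: c = 1.441291, f(c) = -23.434744 < 0 → new bracket [1.441291, 3.740000]
step 2: c = 1.722833, f(c) = -18.940060 < 0 → new bracket [1.722833, 3.740000]
step 3: c = 1.927311, f(c) = -13.952282 < 0 → new bracket [1.927311, 3.740000]
step 4: c = 2.066384, f(c) = -9.517587 < 0 → new bracket [2.066384, 3.740000]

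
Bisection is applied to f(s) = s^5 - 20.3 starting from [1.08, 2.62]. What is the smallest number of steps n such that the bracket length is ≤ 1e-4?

Initial width b − a = 2.62 − 1.08 = 1.540000.
After n steps the width is (b−a)/2^n; need (b−a)/2^n ≤ 1e-4.
So n ≥ log₂(1.540000/1e-4) = log₂(15400.0000) ≈ 13.9106.
Hence n = 14.

14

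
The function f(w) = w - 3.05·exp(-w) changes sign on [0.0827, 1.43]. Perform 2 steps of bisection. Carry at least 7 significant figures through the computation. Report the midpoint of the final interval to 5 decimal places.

0.92476

f(0.082700) = -2.725213, f(1.430000) = 0.700108 (opposite signs)
step 1: m = 0.756350, f(m) = -0.675248 < 0 → root in [0.756350, 1.430000]
step 2: m = 1.093175, f(m) = 0.070965 > 0 → root in [0.756350, 1.093175]
Midpoint of [0.756350, 1.093175] = 0.924762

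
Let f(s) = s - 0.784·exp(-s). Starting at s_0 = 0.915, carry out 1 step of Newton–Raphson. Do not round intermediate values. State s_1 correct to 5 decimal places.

0.45762

Newton update: s ← s − f(s)/f'(s).
f'(s) = 1 + 0.784·exp(-s)
s_0 = 0.915000: f = 0.600995, f' = 1.314005 → s_1 = 0.915000 - (0.600995)/(1.314005) = 0.457624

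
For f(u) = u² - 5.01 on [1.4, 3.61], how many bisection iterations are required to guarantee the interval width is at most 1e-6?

Initial width b − a = 3.61 − 1.4 = 2.210000.
After n steps the width is (b−a)/2^n; need (b−a)/2^n ≤ 1e-6.
So n ≥ log₂(2.210000/1e-6) = log₂(2210000.0000) ≈ 21.0756.
Hence n = 22.

22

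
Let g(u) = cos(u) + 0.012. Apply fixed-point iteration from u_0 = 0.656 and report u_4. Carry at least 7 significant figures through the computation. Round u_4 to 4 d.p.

0.7276

u_1 = g(0.656000) = 0.804438
u_2 = g(0.804438) = 0.705516
u_3 = g(0.705516) = 0.773277
u_4 = g(0.773277) = 0.727626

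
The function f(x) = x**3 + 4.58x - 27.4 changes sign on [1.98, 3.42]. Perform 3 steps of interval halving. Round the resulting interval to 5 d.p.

[2.34000, 2.52000]

f(1.980000) = -10.569208, f(3.420000) = 28.265288 (opposite signs)
step 1: m = 2.700000, f(m) = 4.649000 > 0 → root in [1.980000, 2.700000]
step 2: m = 2.340000, f(m) = -3.869896 < 0 → root in [2.340000, 2.700000]
step 3: m = 2.520000, f(m) = 0.144608 > 0 → root in [2.340000, 2.520000]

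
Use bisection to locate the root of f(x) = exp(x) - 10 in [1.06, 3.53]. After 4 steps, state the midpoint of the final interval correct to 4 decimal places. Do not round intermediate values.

2.3722

f(1.060000) = -7.113629, f(3.530000) = 24.123968 (opposite signs)
step 1: m = 2.295000, f(m) = -0.075564 < 0 → root in [2.295000, 3.530000]
step 2: m = 2.912500, f(m) = 8.402748 > 0 → root in [2.295000, 2.912500]
step 3: m = 2.603750, f(m) = 3.514322 > 0 → root in [2.295000, 2.603750]
step 4: m = 2.449375, f(m) = 1.581106 > 0 → root in [2.295000, 2.449375]
Midpoint of [2.295000, 2.449375] = 2.372187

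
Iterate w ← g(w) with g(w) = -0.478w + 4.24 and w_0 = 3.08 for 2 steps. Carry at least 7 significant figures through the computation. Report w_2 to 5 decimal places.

2.91701

w_1 = g(3.080000) = 2.767760
w_2 = g(2.767760) = 2.917011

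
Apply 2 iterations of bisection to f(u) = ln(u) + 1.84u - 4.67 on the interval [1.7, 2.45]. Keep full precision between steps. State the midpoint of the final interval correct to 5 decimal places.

f(1.700000) = -1.011372, f(2.450000) = 0.734088 (opposite signs)
step 1: m = 2.075000, f(m) = -0.122039 < 0 → root in [2.075000, 2.450000]
step 2: m = 2.262500, f(m) = 0.309470 > 0 → root in [2.075000, 2.262500]
Midpoint of [2.075000, 2.262500] = 2.168750

2.16875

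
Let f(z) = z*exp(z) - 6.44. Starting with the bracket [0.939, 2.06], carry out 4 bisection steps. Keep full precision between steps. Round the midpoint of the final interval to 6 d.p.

1.464469

f(0.939000) = -4.038580, f(2.060000) = 9.722698 (opposite signs)
step 1: m = 1.499500, f(m) = 0.276933 > 0 → root in [0.939000, 1.499500]
step 2: m = 1.219250, f(m) = -2.313268 < 0 → root in [1.219250, 1.499500]
step 3: m = 1.359375, f(m) = -1.146921 < 0 → root in [1.359375, 1.499500]
step 4: m = 1.429438, f(m) = -0.470170 < 0 → root in [1.429438, 1.499500]
Midpoint of [1.429438, 1.499500] = 1.464469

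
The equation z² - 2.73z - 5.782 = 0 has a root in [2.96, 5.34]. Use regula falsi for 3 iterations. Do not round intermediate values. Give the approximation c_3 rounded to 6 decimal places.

f(2.960000) = -5.101200, f(5.340000) = 8.155400
step 1: c = 3.875835, f(c) = -1.340933 < 0 → new bracket [3.875835, 5.340000]
step 2: c = 4.082583, f(c) = -0.259968 < 0 → new bracket [4.082583, 5.340000]
step 3: c = 4.121427, f(c) = -0.047335 < 0 → new bracket [4.121427, 5.340000]

4.121427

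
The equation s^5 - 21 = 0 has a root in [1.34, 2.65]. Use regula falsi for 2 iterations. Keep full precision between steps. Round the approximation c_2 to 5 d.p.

1.63401

f(1.340000) = -16.679600, f(2.650000) = 109.686092
step 1: c = 1.512913, f(c) = -13.073712 < 0 → new bracket [1.512913, 2.650000]
step 2: c = 1.634011, f(c) = -9.351373 < 0 → new bracket [1.634011, 2.650000]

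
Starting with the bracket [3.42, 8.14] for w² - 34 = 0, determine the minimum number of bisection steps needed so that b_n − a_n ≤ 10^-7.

26

Initial width b − a = 8.14 − 3.42 = 4.720000.
After n steps the width is (b−a)/2^n; need (b−a)/2^n ≤ 10^-7.
So n ≥ log₂(4.720000/10^-7) = log₂(47200000.0000) ≈ 25.4923.
Hence n = 26.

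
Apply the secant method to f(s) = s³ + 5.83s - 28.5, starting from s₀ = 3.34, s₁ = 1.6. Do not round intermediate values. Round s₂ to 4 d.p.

f(s_0) = 28.231904, f(s_1) = -15.076000
s_2 = 1.600000 - (-15.076000)·(1.600000 - 3.340000)/(-15.076000 - (28.231904)) = 2.205715; f(s_2) = -4.909487

2.2057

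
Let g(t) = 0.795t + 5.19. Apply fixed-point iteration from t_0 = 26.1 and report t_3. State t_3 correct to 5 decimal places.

t_1 = g(26.100000) = 25.939500
t_2 = g(25.939500) = 25.811903
t_3 = g(25.811903) = 25.710462

25.71046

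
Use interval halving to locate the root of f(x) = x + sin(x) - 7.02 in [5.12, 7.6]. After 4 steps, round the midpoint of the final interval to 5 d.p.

6.59250

f(5.120000) = -2.818070, f(7.600000) = 1.547920 (opposite signs)
step 1: m = 6.360000, f(m) = -0.583261 < 0 → root in [6.360000, 7.600000]
step 2: m = 6.980000, f(m) = 0.601778 > 0 → root in [6.360000, 6.980000]
step 3: m = 6.670000, f(m) = 0.027240 > 0 → root in [6.360000, 6.670000]
step 4: m = 6.515000, f(m) = -0.275256 < 0 → root in [6.515000, 6.670000]
Midpoint of [6.515000, 6.670000] = 6.592500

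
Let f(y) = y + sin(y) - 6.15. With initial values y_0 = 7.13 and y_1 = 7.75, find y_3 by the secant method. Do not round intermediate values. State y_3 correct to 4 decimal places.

6.2594

f(y_0) = 1.729174, f(y_1) = 2.594599
y_2 = 7.750000 - (2.594599)·(7.750000 - 7.130000)/(2.594599 - (1.729174)) = 5.891200; f(y_2) = -0.640825
y_3 = 5.891200 - (-0.640825)·(5.891200 - 7.750000)/(-0.640825 - (2.594599)) = 6.259363; f(y_3) = 0.085543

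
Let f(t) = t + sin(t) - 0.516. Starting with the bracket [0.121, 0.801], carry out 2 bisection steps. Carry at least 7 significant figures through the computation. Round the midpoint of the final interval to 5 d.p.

0.20600

f(0.121000) = -0.274295, f(0.801000) = 1.003052 (opposite signs)
step 1: m = 0.461000, f(m) = 0.389844 > 0 → root in [0.121000, 0.461000]
step 2: m = 0.291000, f(m) = 0.061910 > 0 → root in [0.121000, 0.291000]
Midpoint of [0.121000, 0.291000] = 0.206000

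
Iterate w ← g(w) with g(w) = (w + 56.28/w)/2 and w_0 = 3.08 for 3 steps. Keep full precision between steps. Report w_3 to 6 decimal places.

7.515964

w_1 = g(3.080000) = 10.676364
w_2 = g(10.676364) = 7.973911
w_3 = g(7.973911) = 7.515964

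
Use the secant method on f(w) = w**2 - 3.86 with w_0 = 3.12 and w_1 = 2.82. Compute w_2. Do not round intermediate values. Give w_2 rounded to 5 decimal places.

2.13104

f(w_0) = 5.874400, f(w_1) = 4.092400
w_2 = 2.820000 - (4.092400)·(2.820000 - 3.120000)/(4.092400 - (5.874400)) = 2.131044; f(w_2) = 0.681348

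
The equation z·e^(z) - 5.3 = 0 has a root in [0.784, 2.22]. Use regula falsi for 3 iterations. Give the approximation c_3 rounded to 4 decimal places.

1.2860

False-position update: c = (a·f(b) − b·f(a))/(f(b) − f(a)); replace the endpoint whose sign matches f(c).
f(0.784000) = -3.582871, f(2.220000) = 15.140275
step 1: c = 1.058794, f(c) = -2.247613 < 0 → new bracket [1.058794, 2.220000]
step 2: c = 1.208895, f(c) = -1.250467 < 0 → new bracket [1.208895, 2.220000]
step 3: c = 1.286033, f(c) = -0.646612 < 0 → new bracket [1.286033, 2.220000]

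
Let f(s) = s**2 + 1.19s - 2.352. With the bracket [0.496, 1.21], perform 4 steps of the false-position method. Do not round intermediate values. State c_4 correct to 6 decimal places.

1.049997

False-position update: c = (a·f(b) − b·f(a))/(f(b) − f(a)); replace the endpoint whose sign matches f(c).
f(0.496000) = -1.515744, f(1.210000) = 0.552000
step 1: c = 1.019392, f(c) = -0.099763 < 0 → new bracket [1.019392, 1.210000]
step 2: c = 1.048568, f(c) = -0.004710 < 0 → new bracket [1.048568, 1.210000]
step 3: c = 1.049934, f(c) = -0.000219 < 0 → new bracket [1.049934, 1.210000]
step 4: c = 1.049997, f(c) = -0.000010 < 0 → new bracket [1.049997, 1.210000]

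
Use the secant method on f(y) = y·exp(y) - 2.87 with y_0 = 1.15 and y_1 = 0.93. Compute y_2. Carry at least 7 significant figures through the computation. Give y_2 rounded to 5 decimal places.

Secant update: y_(k+1) = y_k − f(y_k)·(y_k − y_(k-1))/(f(y_k) − f(y_(k-1))).
f(y_0) = 0.761922, f(y_1) = -0.512906
y_2 = 0.930000 - (-0.512906)·(0.930000 - 1.150000)/(-0.512906 - (0.761922)) = 1.018513; f(y_2) = -0.049660

1.01851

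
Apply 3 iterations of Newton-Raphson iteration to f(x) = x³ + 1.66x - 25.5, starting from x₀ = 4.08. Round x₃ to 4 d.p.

f'(x) = 3x² + 1.66
x_0 = 4.080000: f = 49.190112, f' = 51.599200 → x_1 = 4.080000 - (49.190112)/(51.599200) = 3.126688
x_1 = 3.126688: f = 10.257375, f' = 30.988542 → x_2 = 3.126688 - (10.257375)/(30.988542) = 2.795683
x_2 = 2.795683: f = 0.991456, f' = 25.107532 → x_3 = 2.795683 - (0.991456)/(25.107532) = 2.756195

2.7562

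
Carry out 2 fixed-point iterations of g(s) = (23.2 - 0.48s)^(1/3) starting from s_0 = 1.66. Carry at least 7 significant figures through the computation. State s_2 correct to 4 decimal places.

s_1 = g(1.660000) = 2.819054
s_2 = g(2.819054) = 2.795522

2.7955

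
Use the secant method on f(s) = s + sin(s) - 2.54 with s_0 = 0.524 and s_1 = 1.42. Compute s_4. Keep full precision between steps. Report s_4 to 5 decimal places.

Secant update: s_(k+1) = s_k − f(s_k)·(s_k − s_(k-1))/(f(s_k) − f(s_(k-1))).
f(s_0) = -1.515653, f(s_1) = -0.131348
s_2 = 1.420000 - (-0.131348)·(1.420000 - 0.524000)/(-0.131348 - (-1.515653)) = 1.505016; f(s_2) = -0.037147
s_3 = 1.505016 - (-0.037147)·(1.505016 - 1.420000)/(-0.037147 - (-0.131348)) = 1.538541; f(s_3) = -0.001980
s_4 = 1.538541 - (-0.001980)·(1.538541 - 1.505016)/(-0.001980 - (-0.037147)) = 1.540428; f(s_4) = -0.000033

1.54043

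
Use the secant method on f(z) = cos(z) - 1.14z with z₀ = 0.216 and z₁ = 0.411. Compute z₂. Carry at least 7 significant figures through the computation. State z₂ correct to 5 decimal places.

0.72054

f(z_0) = 0.730523, f(z_1) = 0.448182
z_2 = 0.411000 - (0.448182)·(0.411000 - 0.216000)/(0.448182 - (0.730523)) = 0.720539; f(z_2) = -0.069964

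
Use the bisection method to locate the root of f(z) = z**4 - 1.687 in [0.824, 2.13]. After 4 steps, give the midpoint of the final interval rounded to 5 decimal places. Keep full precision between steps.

1.10969

f(0.824000) = -1.225992, f(2.130000) = 18.896462 (opposite signs)
step 1: m = 1.477000, f(m) = 3.072069 > 0 → root in [0.824000, 1.477000]
step 2: m = 1.150500, f(m) = 0.065050 > 0 → root in [0.824000, 1.150500]
step 3: m = 0.987250, f(m) = -0.737033 < 0 → root in [0.987250, 1.150500]
step 4: m = 1.068875, f(m) = -0.381708 < 0 → root in [1.068875, 1.150500]
Midpoint of [1.068875, 1.150500] = 1.109687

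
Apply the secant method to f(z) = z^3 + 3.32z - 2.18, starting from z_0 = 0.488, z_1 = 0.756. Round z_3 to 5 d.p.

Secant update: z_(k+1) = z_k − f(z_k)·(z_k − z_(k-1))/(f(z_k) − f(z_(k-1))).
f(z_0) = -0.443626, f(z_1) = 0.762001
z_2 = 0.756000 - (0.762001)·(0.756000 - 0.488000)/(0.762001 - (-0.443626)) = 0.586614; f(z_2) = -0.030578
z_3 = 0.586614 - (-0.030578)·(0.586614 - 0.756000)/(-0.030578 - (0.762001)) = 0.593149; f(z_3) = -0.002060

0.59315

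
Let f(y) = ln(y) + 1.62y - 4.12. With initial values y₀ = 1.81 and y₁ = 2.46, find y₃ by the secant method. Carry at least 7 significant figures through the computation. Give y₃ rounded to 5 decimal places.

f(y_0) = -0.594473, f(y_1) = 0.765361
y_2 = 2.460000 - (0.765361)·(2.460000 - 1.810000)/(0.765361 - (-0.594473)) = 2.094158; f(y_2) = 0.011687
y_3 = 2.094158 - (0.011687)·(2.094158 - 2.460000)/(0.011687 - (0.765361)) = 2.088485; f(y_3) = -0.000216

2.08848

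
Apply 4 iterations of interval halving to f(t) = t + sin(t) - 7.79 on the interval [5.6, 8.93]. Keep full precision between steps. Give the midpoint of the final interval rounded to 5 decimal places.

f(5.600000) = -2.821267, f(8.930000) = 1.614836 (opposite signs)
step 1: m = 7.265000, f(m) = 0.306507 > 0 → root in [5.600000, 7.265000]
step 2: m = 6.432500, f(m) = -1.208740 < 0 → root in [6.432500, 7.265000]
step 3: m = 6.848750, f(m) = -0.405357 < 0 → root in [6.848750, 7.265000]
step 4: m = 7.056875, f(m) = -0.034346 < 0 → root in [7.056875, 7.265000]
Midpoint of [7.056875, 7.265000] = 7.160937

7.16094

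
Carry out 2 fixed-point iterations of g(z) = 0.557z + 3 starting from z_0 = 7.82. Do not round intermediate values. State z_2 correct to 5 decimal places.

7.09715

z_1 = g(7.820000) = 7.355740
z_2 = g(7.355740) = 7.097147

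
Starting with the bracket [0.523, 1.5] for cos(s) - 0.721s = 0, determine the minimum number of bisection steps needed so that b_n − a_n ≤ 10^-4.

Initial width b − a = 1.5 − 0.523 = 0.977000.
After n steps the width is (b−a)/2^n; need (b−a)/2^n ≤ 10^-4.
So n ≥ log₂(0.977000/10^-4) = log₂(9770.0000) ≈ 13.2541.
Hence n = 14.

14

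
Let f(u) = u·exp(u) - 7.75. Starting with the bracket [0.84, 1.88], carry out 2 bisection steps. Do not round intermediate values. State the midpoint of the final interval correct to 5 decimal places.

f(0.840000) = -5.804252, f(1.880000) = 4.570589 (opposite signs)
step 1: m = 1.360000, f(m) = -2.451177 < 0 → root in [1.360000, 1.880000]
step 2: m = 1.620000, f(m) = 0.436006 > 0 → root in [1.360000, 1.620000]
Midpoint of [1.360000, 1.620000] = 1.490000

1.49000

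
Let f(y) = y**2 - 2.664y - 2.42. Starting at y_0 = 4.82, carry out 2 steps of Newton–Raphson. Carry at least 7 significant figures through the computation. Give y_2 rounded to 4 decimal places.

3.3988

Newton update: y ← y − f(y)/f'(y).
f'(y) = 2y - 2.664
y_0 = 4.820000: f = 7.971920, f' = 6.976000 → y_1 = 4.820000 - (7.971920)/(6.976000) = 3.677236
y_1 = 3.677236: f = 1.305909, f' = 4.690472 → y_2 = 3.677236 - (1.305909)/(4.690472) = 3.398819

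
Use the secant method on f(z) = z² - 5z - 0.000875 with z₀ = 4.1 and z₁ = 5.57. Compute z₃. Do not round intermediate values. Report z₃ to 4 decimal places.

f(z_0) = -3.690875, f(z_1) = 3.174025
z_2 = 5.570000 - (3.174025)·(5.570000 - 4.100000)/(3.174025 - (-3.690875)) = 4.890337; f(z_2) = -0.537163
z_3 = 4.890337 - (-0.537163)·(4.890337 - 5.570000)/(-0.537163 - (3.174025)) = 4.988713; f(z_3) = -0.057184

4.9887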